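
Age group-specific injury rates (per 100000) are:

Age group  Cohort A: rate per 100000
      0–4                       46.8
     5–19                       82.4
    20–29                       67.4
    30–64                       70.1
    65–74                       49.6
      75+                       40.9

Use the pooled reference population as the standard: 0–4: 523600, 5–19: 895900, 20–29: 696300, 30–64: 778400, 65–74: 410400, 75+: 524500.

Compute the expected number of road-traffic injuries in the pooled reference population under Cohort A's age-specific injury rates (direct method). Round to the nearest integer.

Expected road-traffic injuries = Σ (standard pop × age-specific rate ÷ 100000)
= 523600×46.8/100000 + 895900×82.4/100000 + 696300×67.4/100000 + 778400×70.1/100000 + 410400×49.6/100000 + 524500×40.9/100000
= 245.04 + 738.22 + 469.31 + 545.66 + 203.56 + 214.52 = 2416.31.

2416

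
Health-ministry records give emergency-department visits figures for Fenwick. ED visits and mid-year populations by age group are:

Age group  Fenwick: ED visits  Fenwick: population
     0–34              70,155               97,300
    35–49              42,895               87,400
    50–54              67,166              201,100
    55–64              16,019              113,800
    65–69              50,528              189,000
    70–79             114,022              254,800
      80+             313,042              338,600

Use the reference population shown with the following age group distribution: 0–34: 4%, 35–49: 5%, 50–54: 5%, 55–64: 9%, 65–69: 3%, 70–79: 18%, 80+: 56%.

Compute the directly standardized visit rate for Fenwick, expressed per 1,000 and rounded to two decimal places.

Age-specific rates per 1,000 for Fenwick: 721.017, 490.789, 333.993, 140.764, 267.344, 447.496, 924.519.
Standard weights: 0.04, 0.05, 0.05, 0.09, 0.03, 0.18, 0.56.
Standardized rate: 0.0400×721.017 + 0.0500×490.789 + 0.0500×333.993 + 0.0900×140.764 + 0.0300×267.344 + 0.1800×447.496 + 0.5600×924.519 = 689.0487 per 1,000.

689.05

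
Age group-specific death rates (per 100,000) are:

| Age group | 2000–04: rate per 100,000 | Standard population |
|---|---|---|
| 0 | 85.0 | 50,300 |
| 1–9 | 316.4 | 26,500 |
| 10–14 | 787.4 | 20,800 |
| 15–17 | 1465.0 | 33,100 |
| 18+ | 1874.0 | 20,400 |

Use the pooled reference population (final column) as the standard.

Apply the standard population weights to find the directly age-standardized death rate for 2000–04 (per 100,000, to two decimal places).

766.11

Standard total = 151,100; weights = 0.3329, 0.1754, 0.1377, 0.2191, 0.1350.
Standardized rate: 0.3329×85.0 + 0.1754×316.4 + 0.1377×787.4 + 0.2191×1465.0 + 0.1350×1874.0 = 766.1093 per 100,000.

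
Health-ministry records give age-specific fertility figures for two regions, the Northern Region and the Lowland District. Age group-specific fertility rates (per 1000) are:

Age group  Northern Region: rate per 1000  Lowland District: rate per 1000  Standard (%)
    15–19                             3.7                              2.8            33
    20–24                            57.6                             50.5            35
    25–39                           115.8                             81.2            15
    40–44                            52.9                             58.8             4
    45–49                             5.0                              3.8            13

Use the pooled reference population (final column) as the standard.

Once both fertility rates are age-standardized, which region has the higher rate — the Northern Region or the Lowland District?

Northern Region

Standard weights: 0.33, 0.35, 0.15, 0.04, 0.13.
The Northern Region: 0.3300×3.7 + 0.3500×57.6 + 0.1500×115.8 + 0.0400×52.9 + 0.1300×5.0 = 41.5170 per 1000.
The Lowland District: 0.3300×2.8 + 0.3500×50.5 + 0.1500×81.2 + 0.0400×58.8 + 0.1300×3.8 = 33.6250 per 1000.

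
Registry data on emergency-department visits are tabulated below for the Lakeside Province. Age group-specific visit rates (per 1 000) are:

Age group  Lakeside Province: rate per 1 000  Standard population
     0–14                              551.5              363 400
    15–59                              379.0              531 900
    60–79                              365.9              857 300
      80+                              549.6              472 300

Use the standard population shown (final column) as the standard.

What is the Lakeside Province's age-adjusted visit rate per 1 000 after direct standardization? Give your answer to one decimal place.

Standard total = 2 224 900; weights = 0.1633, 0.2391, 0.3853, 0.2123.
Standardized rate: 0.1633×551.5 + 0.2391×379.0 + 0.3853×365.9 + 0.2123×549.6 = 438.3421 per 1 000.

438.3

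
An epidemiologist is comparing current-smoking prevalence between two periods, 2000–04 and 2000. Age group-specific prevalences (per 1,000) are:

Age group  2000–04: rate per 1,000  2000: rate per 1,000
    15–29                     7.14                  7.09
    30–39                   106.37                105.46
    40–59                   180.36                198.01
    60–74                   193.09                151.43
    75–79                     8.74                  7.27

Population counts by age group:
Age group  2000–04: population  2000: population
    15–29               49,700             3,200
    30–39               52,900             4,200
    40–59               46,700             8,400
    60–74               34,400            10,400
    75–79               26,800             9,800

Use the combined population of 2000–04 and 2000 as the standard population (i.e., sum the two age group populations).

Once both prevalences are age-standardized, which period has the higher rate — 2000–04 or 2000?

Combined standard total = 246,500; weights = 0.2146, 0.2316, 0.2235, 0.1817, 0.1485.
2000–04: 0.2146×7.14 + 0.2316×106.37 + 0.2235×180.36 + 0.1817×193.09 + 0.1485×8.74 = 102.8786 per 1,000.
2000: 0.2146×7.09 + 0.2316×105.46 + 0.2235×198.01 + 0.1817×151.43 + 0.1485×7.27 = 98.8127 per 1,000.
The crude rates (101.10 vs 104.86) would put 2000 higher, but that reflects its age composition; once standardized to a common age structure, 2000–04 has the higher underlying rate.

2000–04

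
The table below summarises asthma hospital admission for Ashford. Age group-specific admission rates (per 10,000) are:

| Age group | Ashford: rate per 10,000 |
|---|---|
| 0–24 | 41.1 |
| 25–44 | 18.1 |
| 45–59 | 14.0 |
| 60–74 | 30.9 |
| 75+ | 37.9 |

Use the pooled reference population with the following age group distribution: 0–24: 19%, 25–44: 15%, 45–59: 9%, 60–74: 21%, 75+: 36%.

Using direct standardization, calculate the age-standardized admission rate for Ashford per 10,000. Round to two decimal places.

31.92

Standard weights: 0.19, 0.15, 0.09, 0.21, 0.36.
Standardized rate: 0.1900×41.1 + 0.1500×18.1 + 0.0900×14.0 + 0.2100×30.9 + 0.3600×37.9 = 31.9170 per 10,000.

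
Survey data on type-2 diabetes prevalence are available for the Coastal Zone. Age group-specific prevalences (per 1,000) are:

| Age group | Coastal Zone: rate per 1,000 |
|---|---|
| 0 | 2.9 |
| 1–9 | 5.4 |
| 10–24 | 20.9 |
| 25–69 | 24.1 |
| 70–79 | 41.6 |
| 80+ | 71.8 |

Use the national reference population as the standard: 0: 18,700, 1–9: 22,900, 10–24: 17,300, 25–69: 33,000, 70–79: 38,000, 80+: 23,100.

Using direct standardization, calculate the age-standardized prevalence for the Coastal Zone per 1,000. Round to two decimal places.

29.90

Standard total = 153,000; weights = 0.1222, 0.1497, 0.1131, 0.2157, 0.2484, 0.1510.
Standardized rate: 0.1222×2.9 + 0.1497×5.4 + 0.1131×20.9 + 0.2157×24.1 + 0.2484×41.6 + 0.1510×71.8 = 29.8963 per 1,000.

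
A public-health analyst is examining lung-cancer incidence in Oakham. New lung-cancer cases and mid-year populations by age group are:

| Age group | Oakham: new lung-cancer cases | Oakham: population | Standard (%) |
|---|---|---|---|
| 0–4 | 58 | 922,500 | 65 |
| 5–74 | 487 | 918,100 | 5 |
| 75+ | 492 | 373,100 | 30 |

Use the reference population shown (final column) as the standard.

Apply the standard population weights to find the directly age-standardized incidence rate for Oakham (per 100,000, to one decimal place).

46.3

Age-specific rates per 100,000 for Oakham: 6.29, 53.04, 131.87.
Standard weights: 0.65, 0.05, 0.30.
Standardized rate: 0.6500×6.29 + 0.0500×53.04 + 0.3000×131.87 = 46.2994 per 100,000.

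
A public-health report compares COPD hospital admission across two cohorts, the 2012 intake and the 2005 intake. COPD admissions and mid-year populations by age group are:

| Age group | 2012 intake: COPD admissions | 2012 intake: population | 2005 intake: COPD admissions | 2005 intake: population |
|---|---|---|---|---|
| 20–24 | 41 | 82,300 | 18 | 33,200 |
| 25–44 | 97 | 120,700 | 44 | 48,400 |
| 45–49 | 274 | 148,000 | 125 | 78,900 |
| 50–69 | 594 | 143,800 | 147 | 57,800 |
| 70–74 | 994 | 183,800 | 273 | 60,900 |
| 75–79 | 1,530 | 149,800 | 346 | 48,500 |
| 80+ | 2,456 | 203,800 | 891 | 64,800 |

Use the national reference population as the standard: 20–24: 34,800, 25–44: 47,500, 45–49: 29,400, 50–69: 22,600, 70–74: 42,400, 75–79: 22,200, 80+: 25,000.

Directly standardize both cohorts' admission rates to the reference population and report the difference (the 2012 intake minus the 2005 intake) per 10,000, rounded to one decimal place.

4.6

Age-specific rates per 10,000 for the 2012 intake: 4.98, 8.04, 18.51, 41.31, 54.08, 102.14, 120.51.
For the 2005 intake: 5.42, 9.09, 15.84, 25.43, 44.83, 71.34, 137.50.
Standard total = 223,900; weights = 0.1554, 0.2121, 0.1313, 0.1009, 0.1894, 0.0992, 0.1117.
The 2012 intake: 0.1554×4.98 + 0.2121×8.04 + 0.1313×18.51 + 0.1009×41.31 + 0.1894×54.08 + 0.0992×102.14 + 0.1117×120.51 = 42.9037 per 10,000.
The 2005 intake: 0.1554×5.42 + 0.2121×9.09 + 0.1313×15.84 + 0.1009×25.43 + 0.1894×44.83 + 0.0992×71.34 + 0.1117×137.50 = 38.3340 per 10,000.
Difference = 42.9037 − 38.3340 = 4.5697.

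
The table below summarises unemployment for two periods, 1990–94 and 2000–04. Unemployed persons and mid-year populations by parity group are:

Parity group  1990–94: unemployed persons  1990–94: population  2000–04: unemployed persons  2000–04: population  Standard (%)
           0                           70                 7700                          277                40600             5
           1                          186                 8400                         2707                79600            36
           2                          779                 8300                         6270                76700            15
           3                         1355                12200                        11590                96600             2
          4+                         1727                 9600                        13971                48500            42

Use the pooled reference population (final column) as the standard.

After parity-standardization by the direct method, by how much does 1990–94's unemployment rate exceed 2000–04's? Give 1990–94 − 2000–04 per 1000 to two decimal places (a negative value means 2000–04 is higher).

-47.95

Parity-specific rates per 1000 for 1990–94: 9.091, 22.143, 93.855, 111.066, 179.896.
For 2000–04: 6.823, 34.008, 81.747, 119.979, 288.062.
Standard weights: 0.05, 0.36, 0.15, 0.02, 0.42.
1990–94: 0.0500×9.091 + 0.3600×22.143 + 0.1500×93.855 + 0.0200×111.066 + 0.4200×179.896 = 100.2818 per 1000.
2000–04: 0.0500×6.823 + 0.3600×34.008 + 0.1500×81.747 + 0.0200×119.979 + 0.4200×288.062 = 148.2315 per 1000.
Difference = 100.2818 − 148.2315 = -47.9496.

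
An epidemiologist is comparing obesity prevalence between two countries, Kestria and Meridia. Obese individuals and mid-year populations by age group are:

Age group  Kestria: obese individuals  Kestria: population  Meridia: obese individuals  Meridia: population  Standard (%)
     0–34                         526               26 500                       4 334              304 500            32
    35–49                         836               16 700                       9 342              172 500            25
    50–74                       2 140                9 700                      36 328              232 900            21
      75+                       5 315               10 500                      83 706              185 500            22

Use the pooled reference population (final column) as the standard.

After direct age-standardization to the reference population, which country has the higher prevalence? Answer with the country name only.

Kestria

Age-specific rates per 1 000 for Kestria: 19.849, 50.060, 220.619, 506.190.
For Meridia: 14.233, 54.157, 155.981, 451.245.
Standard weights: 0.32, 0.25, 0.21, 0.22.
Kestria: 0.3200×19.849 + 0.2500×50.060 + 0.2100×220.619 + 0.2200×506.190 = 176.5585 per 1 000.
Meridia: 0.3200×14.233 + 0.2500×54.157 + 0.2100×155.981 + 0.2200×451.245 = 150.1237 per 1 000.
The crude rates (139.07 vs 149.33) would put Meridia higher, but that reflects its age composition; once standardized to a common age structure, Kestria has the higher underlying rate.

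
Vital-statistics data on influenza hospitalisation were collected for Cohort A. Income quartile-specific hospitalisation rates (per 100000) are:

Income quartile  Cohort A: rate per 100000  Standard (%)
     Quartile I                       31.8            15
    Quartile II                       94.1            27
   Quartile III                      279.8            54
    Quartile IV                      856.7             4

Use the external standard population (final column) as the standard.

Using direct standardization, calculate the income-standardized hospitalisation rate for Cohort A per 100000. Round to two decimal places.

Standard weights: 0.15, 0.27, 0.54, 0.04.
Standardized rate: 0.1500×31.8 + 0.2700×94.1 + 0.5400×279.8 + 0.0400×856.7 = 215.5370 per 100000.

215.54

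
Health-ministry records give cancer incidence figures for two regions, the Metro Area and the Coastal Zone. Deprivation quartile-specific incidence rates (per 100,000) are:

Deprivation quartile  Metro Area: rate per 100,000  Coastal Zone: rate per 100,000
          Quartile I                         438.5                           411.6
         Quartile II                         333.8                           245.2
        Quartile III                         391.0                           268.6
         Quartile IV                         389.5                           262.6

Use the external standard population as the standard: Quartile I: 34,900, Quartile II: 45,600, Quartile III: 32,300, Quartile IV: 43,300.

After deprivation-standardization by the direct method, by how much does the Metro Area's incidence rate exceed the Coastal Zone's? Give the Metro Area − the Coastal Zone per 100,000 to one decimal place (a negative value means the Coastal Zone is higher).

92.4

Standard total = 156,100; weights = 0.2236, 0.2921, 0.2069, 0.2774.
The Metro Area: 0.2236×438.5 + 0.2921×333.8 + 0.2069×391.0 + 0.2774×389.5 = 384.4944 per 100,000.
The Coastal Zone: 0.2236×411.6 + 0.2921×245.2 + 0.2069×268.6 + 0.2774×262.6 = 292.0712 per 100,000.
Difference = 384.4944 − 292.0712 = 92.4232.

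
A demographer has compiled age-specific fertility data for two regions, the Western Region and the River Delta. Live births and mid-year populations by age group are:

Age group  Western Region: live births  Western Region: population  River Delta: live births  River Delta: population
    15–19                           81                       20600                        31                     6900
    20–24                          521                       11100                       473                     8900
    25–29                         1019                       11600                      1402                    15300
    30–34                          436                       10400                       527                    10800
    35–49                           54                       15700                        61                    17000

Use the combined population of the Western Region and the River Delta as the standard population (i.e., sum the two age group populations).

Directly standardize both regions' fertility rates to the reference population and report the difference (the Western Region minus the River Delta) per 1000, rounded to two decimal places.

Age-specific rates per 1000 for the Western Region: 3.932, 46.937, 87.845, 41.923, 3.439.
For the River Delta: 4.493, 53.146, 91.634, 48.796, 3.588.
Combined standard total = 128300; weights = 0.2143, 0.1559, 0.2097, 0.1652, 0.2549.
The Western Region: 0.2143×3.932 + 0.1559×46.937 + 0.2097×87.845 + 0.1652×41.923 + 0.2549×3.439 = 34.3814 per 1000.
The River Delta: 0.2143×4.493 + 0.1559×53.146 + 0.2097×91.634 + 0.1652×48.796 + 0.2549×3.588 = 37.4376 per 1000.
Difference = 34.3814 − 37.4376 = -3.0562.

-3.06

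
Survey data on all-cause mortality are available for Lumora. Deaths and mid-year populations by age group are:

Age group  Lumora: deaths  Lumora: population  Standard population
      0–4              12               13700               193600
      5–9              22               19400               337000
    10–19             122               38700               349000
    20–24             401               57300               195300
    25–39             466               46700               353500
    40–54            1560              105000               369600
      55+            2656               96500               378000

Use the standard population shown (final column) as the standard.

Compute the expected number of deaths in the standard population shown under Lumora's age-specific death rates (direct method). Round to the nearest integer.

22441

Age-specific rates per 100000 for Lumora: 87.59, 113.40, 315.25, 699.83, 997.86, 1485.71, 2752.33.
Expected deaths = Σ (standard pop × age-specific rate ÷ 100000)
= 193600×87.59/100000 + 337000×113.40/100000 + 349000×315.25/100000 + 195300×699.83/100000 + 353500×997.86/100000 + 369600×1485.71/100000 + 378000×2752.33/100000
= 169.58 + 382.16 + 1100.21 + 1366.76 + 3527.43 + 5491.20 + 10403.81 = 22441.15.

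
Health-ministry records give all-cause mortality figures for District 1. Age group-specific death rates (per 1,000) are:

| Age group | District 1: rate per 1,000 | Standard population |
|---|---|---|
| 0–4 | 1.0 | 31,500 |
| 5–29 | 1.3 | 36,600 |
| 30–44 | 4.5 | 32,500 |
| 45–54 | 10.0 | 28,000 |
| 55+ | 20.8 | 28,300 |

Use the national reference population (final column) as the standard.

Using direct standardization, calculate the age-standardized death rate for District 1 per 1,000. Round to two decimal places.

Standard total = 156,900; weights = 0.2008, 0.2333, 0.2071, 0.1785, 0.1804.
Standardized rate: 0.2008×1.0 + 0.2333×1.3 + 0.2071×4.5 + 0.1785×10.0 + 0.1804×20.8 = 6.9724 per 1,000.

6.97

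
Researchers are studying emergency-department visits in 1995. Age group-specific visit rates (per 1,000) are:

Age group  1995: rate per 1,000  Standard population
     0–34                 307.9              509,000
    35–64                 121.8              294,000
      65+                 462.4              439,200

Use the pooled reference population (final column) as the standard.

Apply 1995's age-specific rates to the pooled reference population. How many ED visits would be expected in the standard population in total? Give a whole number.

395616

Expected ED visits = Σ (standard pop × age-specific rate ÷ 1,000)
= 509,000×307.9/1,000 + 294,000×121.8/1,000 + 439,200×462.4/1,000
= 156721.10 + 35809.20 + 203086.08 = 395616.38.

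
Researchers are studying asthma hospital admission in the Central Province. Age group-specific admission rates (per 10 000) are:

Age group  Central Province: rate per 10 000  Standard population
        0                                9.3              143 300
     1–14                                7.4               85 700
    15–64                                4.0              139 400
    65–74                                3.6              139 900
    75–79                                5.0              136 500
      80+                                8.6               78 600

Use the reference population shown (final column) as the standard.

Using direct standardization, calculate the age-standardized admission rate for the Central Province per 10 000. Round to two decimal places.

6.06

Standard total = 723 400; weights = 0.1981, 0.1185, 0.1927, 0.1934, 0.1887, 0.1087.
Standardized rate: 0.1981×9.3 + 0.1185×7.4 + 0.1927×4.0 + 0.1934×3.6 + 0.1887×5.0 + 0.1087×8.6 = 6.0638 per 10 000.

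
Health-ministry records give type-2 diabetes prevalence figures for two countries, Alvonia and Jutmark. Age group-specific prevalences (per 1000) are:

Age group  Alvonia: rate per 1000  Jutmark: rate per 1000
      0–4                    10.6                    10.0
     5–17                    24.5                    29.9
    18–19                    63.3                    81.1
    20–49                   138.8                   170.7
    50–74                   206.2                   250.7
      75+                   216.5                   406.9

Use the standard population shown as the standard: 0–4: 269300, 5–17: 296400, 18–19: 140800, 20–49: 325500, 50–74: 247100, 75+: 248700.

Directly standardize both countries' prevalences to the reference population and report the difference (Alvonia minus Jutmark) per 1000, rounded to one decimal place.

-47.6

Standard total = 1527800; weights = 0.1763, 0.1940, 0.0922, 0.2131, 0.1617, 0.1628.
Alvonia: 0.1763×10.6 + 0.1940×24.5 + 0.0922×63.3 + 0.2131×138.8 + 0.1617×206.2 + 0.1628×216.5 = 110.6192 per 1000.
Jutmark: 0.1763×10.0 + 0.1940×29.9 + 0.0922×81.1 + 0.2131×170.7 + 0.1617×250.7 + 0.1628×406.9 = 158.1890 per 1000.
Difference = 110.6192 − 158.1890 = -47.5698.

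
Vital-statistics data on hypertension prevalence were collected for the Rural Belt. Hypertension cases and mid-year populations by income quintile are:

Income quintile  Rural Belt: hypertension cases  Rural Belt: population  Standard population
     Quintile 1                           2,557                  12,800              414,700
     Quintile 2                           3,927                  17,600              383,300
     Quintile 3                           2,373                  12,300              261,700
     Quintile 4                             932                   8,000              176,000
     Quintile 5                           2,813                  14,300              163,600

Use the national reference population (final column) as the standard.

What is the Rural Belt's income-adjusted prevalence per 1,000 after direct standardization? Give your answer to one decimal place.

Income-specific rates per 1,000 for the Rural Belt: 199.766, 223.125, 192.927, 116.500, 196.713.
Standard total = 1,399,300; weights = 0.2964, 0.2739, 0.1870, 0.1258, 0.1169.
Standardized rate: 0.2964×199.766 + 0.2739×223.125 + 0.1870×192.927 + 0.1258×116.500 + 0.1169×196.713 = 194.0555 per 1,000.

194.1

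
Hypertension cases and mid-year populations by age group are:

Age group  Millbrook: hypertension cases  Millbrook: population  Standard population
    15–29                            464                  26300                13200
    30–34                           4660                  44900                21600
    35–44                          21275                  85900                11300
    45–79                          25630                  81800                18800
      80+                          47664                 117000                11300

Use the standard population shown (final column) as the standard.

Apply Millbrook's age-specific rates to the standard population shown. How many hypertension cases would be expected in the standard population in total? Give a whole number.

15767

Age-specific rates per 1000 for Millbrook: 17.643, 103.786, 247.672, 313.325, 407.385.
Expected hypertension cases = Σ (standard pop × age-specific rate ÷ 1000)
= 13200×17.643/1000 + 21600×103.786/1000 + 11300×247.672/1000 + 18800×313.325/1000 + 11300×407.385/1000
= 232.88 + 2241.78 + 2798.69 + 5890.51 + 4603.45 = 15767.31.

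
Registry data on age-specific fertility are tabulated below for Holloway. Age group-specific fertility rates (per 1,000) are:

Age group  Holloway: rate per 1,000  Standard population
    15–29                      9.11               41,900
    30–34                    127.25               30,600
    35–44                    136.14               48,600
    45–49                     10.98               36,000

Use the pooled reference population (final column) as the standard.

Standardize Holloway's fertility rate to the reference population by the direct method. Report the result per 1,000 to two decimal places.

Standard total = 157,100; weights = 0.2667, 0.1948, 0.3094, 0.2292.
Standardized rate: 0.2667×9.11 + 0.1948×127.25 + 0.3094×136.14 + 0.2292×10.98 = 71.8475 per 1,000.

71.85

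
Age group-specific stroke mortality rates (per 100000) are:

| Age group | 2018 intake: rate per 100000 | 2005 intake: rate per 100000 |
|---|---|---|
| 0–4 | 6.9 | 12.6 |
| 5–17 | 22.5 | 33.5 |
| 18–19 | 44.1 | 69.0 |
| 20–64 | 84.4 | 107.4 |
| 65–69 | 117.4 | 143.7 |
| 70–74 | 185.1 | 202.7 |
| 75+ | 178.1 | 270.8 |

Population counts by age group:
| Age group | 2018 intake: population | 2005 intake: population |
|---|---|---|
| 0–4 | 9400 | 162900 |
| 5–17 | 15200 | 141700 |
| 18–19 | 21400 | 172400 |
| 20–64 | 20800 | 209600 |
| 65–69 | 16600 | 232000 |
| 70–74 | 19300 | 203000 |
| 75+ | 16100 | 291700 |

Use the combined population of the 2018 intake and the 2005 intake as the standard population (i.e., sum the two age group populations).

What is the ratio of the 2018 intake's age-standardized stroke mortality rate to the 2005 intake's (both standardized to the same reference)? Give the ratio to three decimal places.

0.753

Combined standard total = 1532100; weights = 0.1125, 0.1024, 0.1265, 0.1504, 0.1623, 0.1451, 0.2009.
The 2018 intake: 0.1125×6.9 + 0.1024×22.5 + 0.1265×44.1 + 0.1504×84.4 + 0.1623×117.4 + 0.1451×185.1 + 0.2009×178.1 = 103.0377 per 100000.
The 2005 intake: 0.1125×12.6 + 0.1024×33.5 + 0.1265×69.0 + 0.1504×107.4 + 0.1623×143.7 + 0.1451×202.7 + 0.2009×270.8 = 136.8583 per 100000.
Ratio = 103.0377 ÷ 136.8583 = 0.75288.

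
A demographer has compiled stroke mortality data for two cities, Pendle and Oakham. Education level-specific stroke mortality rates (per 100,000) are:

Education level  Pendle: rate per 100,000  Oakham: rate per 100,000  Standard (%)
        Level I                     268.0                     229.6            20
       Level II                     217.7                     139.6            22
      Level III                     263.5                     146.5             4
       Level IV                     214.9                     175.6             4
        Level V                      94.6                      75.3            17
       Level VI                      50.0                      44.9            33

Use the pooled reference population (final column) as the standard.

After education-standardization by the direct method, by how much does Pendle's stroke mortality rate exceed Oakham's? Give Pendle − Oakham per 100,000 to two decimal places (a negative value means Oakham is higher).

36.08

Standard weights: 0.20, 0.22, 0.04, 0.04, 0.17, 0.33.
Pendle: 0.2000×268.0 + 0.2200×217.7 + 0.0400×263.5 + 0.0400×214.9 + 0.1700×94.6 + 0.3300×50.0 = 153.2120 per 100,000.
Oakham: 0.2000×229.6 + 0.2200×139.6 + 0.0400×146.5 + 0.0400×175.6 + 0.1700×75.3 + 0.3300×44.9 = 117.1340 per 100,000.
Difference = 153.2120 − 117.1340 = 36.0780.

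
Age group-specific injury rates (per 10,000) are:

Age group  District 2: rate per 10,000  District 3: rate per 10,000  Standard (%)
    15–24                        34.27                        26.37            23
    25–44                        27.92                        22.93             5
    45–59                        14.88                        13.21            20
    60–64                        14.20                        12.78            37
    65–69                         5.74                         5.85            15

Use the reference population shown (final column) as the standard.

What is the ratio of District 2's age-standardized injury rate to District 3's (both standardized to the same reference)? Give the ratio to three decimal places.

1.188

Standard weights: 0.23, 0.05, 0.20, 0.37, 0.15.
District 2: 0.2300×34.27 + 0.0500×27.92 + 0.2000×14.88 + 0.3700×14.20 + 0.1500×5.74 = 18.3691 per 10,000.
District 3: 0.2300×26.37 + 0.0500×22.93 + 0.2000×13.21 + 0.3700×12.78 + 0.1500×5.85 = 15.4597 per 10,000.
Ratio = 18.3691 ÷ 15.4597 = 1.18819.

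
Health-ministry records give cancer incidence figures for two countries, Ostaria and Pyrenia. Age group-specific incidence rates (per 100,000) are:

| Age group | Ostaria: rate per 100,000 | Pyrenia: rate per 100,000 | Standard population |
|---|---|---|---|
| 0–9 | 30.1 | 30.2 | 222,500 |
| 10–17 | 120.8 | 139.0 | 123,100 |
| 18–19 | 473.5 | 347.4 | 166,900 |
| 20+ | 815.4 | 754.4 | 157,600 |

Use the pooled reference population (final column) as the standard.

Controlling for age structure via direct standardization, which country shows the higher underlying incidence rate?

Standard total = 670,100; weights = 0.3320, 0.1837, 0.2491, 0.2352.
Ostaria: 0.3320×30.1 + 0.1837×120.8 + 0.2491×473.5 + 0.2352×815.4 = 341.8921 per 100,000.
Pyrenia: 0.3320×30.2 + 0.1837×139.0 + 0.2491×347.4 + 0.2352×754.4 = 299.5148 per 100,000.

Ostaria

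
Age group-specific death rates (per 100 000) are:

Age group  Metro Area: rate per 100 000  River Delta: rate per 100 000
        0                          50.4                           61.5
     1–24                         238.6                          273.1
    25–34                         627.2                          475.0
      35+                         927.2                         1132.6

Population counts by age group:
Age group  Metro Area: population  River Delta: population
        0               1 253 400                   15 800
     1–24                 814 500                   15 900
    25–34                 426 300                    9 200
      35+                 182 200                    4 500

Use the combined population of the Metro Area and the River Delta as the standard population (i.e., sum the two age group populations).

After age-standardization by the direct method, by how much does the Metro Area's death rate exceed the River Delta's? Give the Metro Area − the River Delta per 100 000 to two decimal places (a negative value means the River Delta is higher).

Combined standard total = 2 721 800; weights = 0.4663, 0.3051, 0.1600, 0.0686.
The Metro Area: 0.4663×50.4 + 0.3051×238.6 + 0.1600×627.2 + 0.0686×927.2 = 260.2524 per 100 000.
The River Delta: 0.4663×61.5 + 0.3051×273.1 + 0.1600×475.0 + 0.0686×1132.6 = 265.6907 per 100 000.
Difference = 260.2524 − 265.6907 = -5.4383.

-5.44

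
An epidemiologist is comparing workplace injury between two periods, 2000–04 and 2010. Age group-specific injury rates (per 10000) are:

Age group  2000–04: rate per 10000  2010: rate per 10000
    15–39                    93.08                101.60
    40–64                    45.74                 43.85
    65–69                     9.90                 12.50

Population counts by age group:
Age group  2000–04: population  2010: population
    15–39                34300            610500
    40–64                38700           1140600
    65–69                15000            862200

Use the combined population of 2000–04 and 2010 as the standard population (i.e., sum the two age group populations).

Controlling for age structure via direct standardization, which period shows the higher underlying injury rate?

Combined standard total = 2701300; weights = 0.2387, 0.4366, 0.3247.
2000–04: 0.2387×93.08 + 0.4366×45.74 + 0.3247×9.90 = 45.4016 per 10000.
2010: 0.2387×101.60 + 0.4366×43.85 + 0.3247×12.50 = 47.4546 per 10000.
The crude rates (58.08 vs 47.00) would put 2000–04 higher, but that reflects its age composition; once standardized to a common age structure, 2010 has the higher underlying rate.

2010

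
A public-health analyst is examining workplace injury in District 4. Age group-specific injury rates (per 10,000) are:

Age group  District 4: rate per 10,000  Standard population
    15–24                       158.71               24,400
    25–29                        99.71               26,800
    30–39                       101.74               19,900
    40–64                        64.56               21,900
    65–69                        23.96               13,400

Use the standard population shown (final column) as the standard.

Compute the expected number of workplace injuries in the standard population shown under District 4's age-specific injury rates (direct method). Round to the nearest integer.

Expected workplace injuries = Σ (standard pop × age-specific rate ÷ 10,000)
= 24,400×158.71/10,000 + 26,800×99.71/10,000 + 19,900×101.74/10,000 + 21,900×64.56/10,000 + 13,400×23.96/10,000
= 387.25 + 267.22 + 202.46 + 141.39 + 32.11 = 1030.43.

1030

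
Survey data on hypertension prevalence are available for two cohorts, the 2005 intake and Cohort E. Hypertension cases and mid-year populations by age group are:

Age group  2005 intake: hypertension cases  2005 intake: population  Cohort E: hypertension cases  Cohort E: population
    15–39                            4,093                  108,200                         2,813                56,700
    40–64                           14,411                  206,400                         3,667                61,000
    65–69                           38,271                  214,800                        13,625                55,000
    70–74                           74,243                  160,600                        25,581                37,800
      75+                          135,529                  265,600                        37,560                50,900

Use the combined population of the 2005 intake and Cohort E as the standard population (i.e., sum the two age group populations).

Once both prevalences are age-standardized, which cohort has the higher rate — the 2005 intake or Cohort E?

Cohort E

Age-specific rates per 1,000 for the 2005 intake: 37.828, 69.821, 178.170, 462.285, 510.275.
For Cohort E: 49.612, 60.115, 247.727, 676.746, 737.917.
Combined standard total = 1,217,000; weights = 0.1355, 0.2197, 0.2217, 0.1630, 0.2601.
The 2005 intake: 0.1355×37.828 + 0.2197×69.821 + 0.2217×178.170 + 0.1630×462.285 + 0.2601×510.275 = 268.0342 per 1,000.
Cohort E: 0.1355×49.612 + 0.2197×60.115 + 0.2217×247.727 + 0.1630×676.746 + 0.2601×737.917 = 377.0828 per 1,000.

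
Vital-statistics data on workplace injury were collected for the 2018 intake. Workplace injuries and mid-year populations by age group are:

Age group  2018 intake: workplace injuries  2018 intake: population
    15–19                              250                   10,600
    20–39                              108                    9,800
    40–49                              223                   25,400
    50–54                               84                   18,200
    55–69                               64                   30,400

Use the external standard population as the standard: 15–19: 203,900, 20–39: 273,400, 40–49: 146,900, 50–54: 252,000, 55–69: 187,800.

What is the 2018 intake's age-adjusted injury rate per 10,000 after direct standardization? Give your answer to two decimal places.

Age-specific rates per 10,000 for the 2018 intake: 235.85, 110.20, 87.80, 46.15, 21.05.
Standard total = 1,064,000; weights = 0.1916, 0.2570, 0.1381, 0.2368, 0.1765.
Standardized rate: 0.1916×235.85 + 0.2570×110.20 + 0.1381×87.80 + 0.2368×46.15 + 0.1765×21.05 = 100.2829 per 10,000.

100.28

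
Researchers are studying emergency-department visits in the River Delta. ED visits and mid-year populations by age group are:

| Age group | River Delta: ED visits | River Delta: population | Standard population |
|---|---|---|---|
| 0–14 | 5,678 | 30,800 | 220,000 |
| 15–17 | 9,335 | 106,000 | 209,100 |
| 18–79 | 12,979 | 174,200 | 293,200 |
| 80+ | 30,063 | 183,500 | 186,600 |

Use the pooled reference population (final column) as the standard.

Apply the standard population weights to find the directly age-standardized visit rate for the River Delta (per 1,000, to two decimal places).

Age-specific rates per 1,000 for the River Delta: 184.351, 88.066, 74.506, 163.831.
Standard total = 908,900; weights = 0.2421, 0.2301, 0.3226, 0.2053.
Standardized rate: 0.2421×184.351 + 0.2301×88.066 + 0.3226×74.506 + 0.2053×163.831 = 122.5524 per 1,000.

122.55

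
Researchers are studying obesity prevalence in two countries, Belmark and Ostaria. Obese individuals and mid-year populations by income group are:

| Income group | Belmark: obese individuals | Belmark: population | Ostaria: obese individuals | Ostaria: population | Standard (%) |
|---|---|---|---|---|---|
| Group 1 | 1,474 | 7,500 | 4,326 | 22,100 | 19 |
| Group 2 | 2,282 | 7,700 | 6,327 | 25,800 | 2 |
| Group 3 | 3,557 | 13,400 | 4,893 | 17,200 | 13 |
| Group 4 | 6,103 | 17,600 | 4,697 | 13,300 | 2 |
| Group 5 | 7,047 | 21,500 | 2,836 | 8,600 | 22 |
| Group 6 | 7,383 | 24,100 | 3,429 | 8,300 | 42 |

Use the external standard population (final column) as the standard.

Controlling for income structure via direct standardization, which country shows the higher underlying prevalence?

Income-specific rates per 1,000 for Belmark: 196.533, 296.364, 265.448, 346.761, 327.767, 306.349.
For Ostaria: 195.747, 245.233, 284.477, 353.158, 329.767, 413.133.
Standard weights: 0.19, 0.02, 0.13, 0.02, 0.22, 0.42.
Belmark: 0.1900×196.533 + 0.0200×296.364 + 0.1300×265.448 + 0.0200×346.761 + 0.2200×327.767 + 0.4200×306.349 = 285.4873 per 1,000.
Ostaria: 0.1900×195.747 + 0.0200×245.233 + 0.1300×284.477 + 0.0200×353.158 + 0.2200×329.767 + 0.4200×413.133 = 332.2061 per 1,000.
The crude rates (303.33 vs 278.15) would put Belmark higher, but that reflects its income composition; once standardized to a common income structure, Ostaria has the higher underlying rate.

Ostaria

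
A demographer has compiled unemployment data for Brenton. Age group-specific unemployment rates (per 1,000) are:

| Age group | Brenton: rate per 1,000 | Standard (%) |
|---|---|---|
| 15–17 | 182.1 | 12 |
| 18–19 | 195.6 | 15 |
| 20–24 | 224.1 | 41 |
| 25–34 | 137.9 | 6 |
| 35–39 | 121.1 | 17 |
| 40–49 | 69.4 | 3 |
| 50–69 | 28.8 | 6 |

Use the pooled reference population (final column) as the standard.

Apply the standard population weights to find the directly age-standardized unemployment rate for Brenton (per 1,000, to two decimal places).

Standard weights: 0.12, 0.15, 0.41, 0.06, 0.17, 0.03, 0.06.
Standardized rate: 0.1200×182.1 + 0.1500×195.6 + 0.4100×224.1 + 0.0600×137.9 + 0.1700×121.1 + 0.0300×69.4 + 0.0600×28.8 = 175.7440 per 1,000.

175.74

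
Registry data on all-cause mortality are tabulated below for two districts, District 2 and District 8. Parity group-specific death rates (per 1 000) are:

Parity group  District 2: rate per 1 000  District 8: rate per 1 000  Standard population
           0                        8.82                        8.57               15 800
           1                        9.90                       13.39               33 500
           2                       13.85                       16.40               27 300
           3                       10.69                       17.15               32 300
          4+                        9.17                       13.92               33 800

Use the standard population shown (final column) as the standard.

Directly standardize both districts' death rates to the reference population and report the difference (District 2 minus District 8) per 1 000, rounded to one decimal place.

Standard total = 142 700; weights = 0.1107, 0.2348, 0.1913, 0.2263, 0.2369.
District 2: 0.1107×8.82 + 0.2348×9.90 + 0.1913×13.85 + 0.2263×10.69 + 0.2369×9.17 = 10.5420 per 1 000.
District 8: 0.1107×8.57 + 0.2348×13.39 + 0.1913×16.40 + 0.2263×17.15 + 0.2369×13.92 = 14.4088 per 1 000.
Difference = 10.5420 − 14.4088 = -3.8668.

-3.9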